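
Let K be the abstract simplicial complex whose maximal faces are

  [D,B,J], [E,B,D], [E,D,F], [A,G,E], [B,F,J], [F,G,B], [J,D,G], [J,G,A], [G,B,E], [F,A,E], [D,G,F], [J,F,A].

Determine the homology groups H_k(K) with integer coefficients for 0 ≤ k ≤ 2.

Take the total order A < B < D < E < F < G < J on the vertex set. Then K (dimension 2) consists of the simplices:

  0-simplices (7): A, B, D, E, F, G, J
  1-simplices (18): AE, AF, AG, AJ, BD, BE, BF, BG, BJ, DE, DF, DG, DJ, EF, EG, FG, FJ, GJ
  2-simplices (12): AEF, AEG, AFJ, AGJ, BDE, BDJ, BEG, BFG, BFJ, DEF, DFG, DGJ

Hence C_0 ≅ Z^7, C_1 ≅ Z^18, C_2 ≅ Z^12.

Boundary ∂_1: C_1 → C_0 maps an edge to its endpoints' difference, ∂[p,q] = q − p. For instance
  ∂DE = E − D.
The resulting 7×18 matrix has rank 6, and its Smith normal form has invariant factors (1,1,1,1,1,1).

Boundary ∂_2: C_2 → C_1 acts by ∂[p,q,r] = [q,r] − [p,r] + [p,q]. For instance
  ∂BEG = EG − BG + BE,
  ∂DGJ = GJ − DJ + DG.
The 18×12 boundary matrix has rank 12 and Smith normal form diag(1,1,1,1,1,1,1,1,1,1,1,2).

Computing H_k = (kernel of ∂_k) / (image of ∂_{k+1}):

  H_0: rank C_0 − rank ∂_1 = 7 − 6 = 1, and the invariant factors of ∂_1 are all 1, so H_0 = Z.
  H_1: rank ker ∂_1 − rank ∂_2 = (18 − 6) − 12 = 0, and ∂_2 has invariant factor 2 > 1, so H_1 = Z/2.
  H_2: rank ker ∂_2 − rank ∂_3 = (12 − 12) − 0 = 0, and there is no ∂_3, so H_2 = 0.

H_0 = Z,  H_1 = Z/2,  H_2 = 0.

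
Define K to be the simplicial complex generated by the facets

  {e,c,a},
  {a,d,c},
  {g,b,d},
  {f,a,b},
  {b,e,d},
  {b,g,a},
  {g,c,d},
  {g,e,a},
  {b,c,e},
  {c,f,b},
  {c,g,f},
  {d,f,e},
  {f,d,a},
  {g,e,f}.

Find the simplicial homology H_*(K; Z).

H_0 = Z,  H_1 = Z^2,  H_2 = Z.

K has 7 vertices, 21 edges, 14 triangles.
rank ∂_0 = 0, rank ∂_1 = 6 ⇒ b_0 = 7 − 0 − 6 = 1; all invariant factors of ∂_1 are 1 so no torsion. So H_0 ≅ Z.
rank ∂_1 = 6, rank ∂_2 = 13 ⇒ b_1 = 21 − 6 − 13 = 2; all invariant factors of ∂_2 are 1 so no torsion. So H_1 ≅ Z^2.
rank ∂_2 = 13, rank ∂_3 = 0 ⇒ b_2 = 14 − 13 − 0 = 1. So H_2 ≅ Z.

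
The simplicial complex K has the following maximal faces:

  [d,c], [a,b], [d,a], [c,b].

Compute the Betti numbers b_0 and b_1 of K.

Fix the vertex order a < b < c < d and write every simplex with vertices in increasing order. Then dim K = 1 and the simplices of K are:

  0-simplices (4): a, b, c, d
  1-simplices (4): ab, ad, bc, cd

Hence C_0 ≅ Z^4, C_1 ≅ Z^4.

∂_1: C_1 → C_0 is given by ∂[p,q] = [q] − [p].
The resulting 4×4 matrix has rank 3, and its Smith normal form has invariant factors (1,1,1).

Reading off H_k = ker ∂_k / im ∂_{k+1}:

  H_0: rank C_0 − rank ∂_1 = 4 − 3 = 1, and the invariant factors of ∂_1 are all 1, so H_0 = Z.
  H_1: rank ker ∂_1 − rank ∂_2 = (4 − 3) − 0 = 1, and there is no ∂_2, so H_1 = Z.

(K is a triangulation of the circle S^1.)

Hence the Betti numbers are b_0 = 1, b_1 = 1.

b_0 = 1, b_1 = 1.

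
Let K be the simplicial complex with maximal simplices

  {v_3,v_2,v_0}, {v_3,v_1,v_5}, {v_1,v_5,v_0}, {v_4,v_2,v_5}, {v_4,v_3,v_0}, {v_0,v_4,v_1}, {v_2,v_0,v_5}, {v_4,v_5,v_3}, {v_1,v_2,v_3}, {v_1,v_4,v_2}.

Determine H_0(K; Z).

H_0 = Z.

Order the vertices as v_0 < v_1 < v_2 < v_3 < v_4 < v_5. Listing each simplex with vertices in this order, K has dimension 2 with simplices:

  0-simplices (6): [v_0], [v_1], [v_2], [v_3], [v_4], [v_5]
  1-simplices (15): (15 of them)
  2-simplices (10): [v_0,v_1,v_4], [v_0,v_1,v_5], [v_0,v_2,v_3], [v_0,v_2,v_5], [v_0,v_3,v_4], [v_1,v_2,v_3], [v_1,v_2,v_4], [v_1,v_3,v_5], [v_2,v_4,v_5], [v_3,v_4,v_5]

Hence C_0 ≅ Z^6, C_1 ≅ Z^15, C_2 ≅ Z^10.

The boundary map ∂_1: C_1 → C_0 sends each edge [p,q] (with p < q) to q − p. For instance
  ∂[v_4,v_5] = [v_5] − [v_4].
The 6×15 boundary matrix has rank 5 and Smith normal form diag(1,1,1,1,1).

Boundary ∂_2: C_2 → C_1 maps a triangle to the signed sum of its edges. For instance
  ∂[v_0,v_1,v_5] = [v_1,v_5] − [v_0,v_5] + [v_0,v_1],
  ∂[v_3,v_4,v_5] = [v_4,v_5] − [v_3,v_5] + [v_3,v_4].
As a 15×10 matrix over Z this has rank 10, with invariant factors (1,1,1,1,1,1,1,1,1,2).

Now H_k = ker ∂_k / im ∂_{k+1}, so:

  H_0: rank C_0 − rank ∂_1 = 6 − 5 = 1, and the invariant factors of ∂_1 are all 1, so H_0 ≅ Z.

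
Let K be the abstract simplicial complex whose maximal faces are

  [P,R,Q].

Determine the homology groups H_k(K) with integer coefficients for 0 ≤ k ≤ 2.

H_0 ≅ Z,  H_1 = 0,  H_2 = 0.

K has 3 vertices, 3 edges, 1 triangle.
rank ∂_0 = 0, rank ∂_1 = 2 ⇒ b_0 = 3 − 0 − 2 = 1; all invariant factors of ∂_1 are 1 so no torsion. So H_0 = Z.
rank ∂_1 = 2, rank ∂_2 = 1 ⇒ b_1 = 3 − 2 − 1 = 0; all invariant factors of ∂_2 are 1 so no torsion. So H_1 = 0.
rank ∂_2 = 1, rank ∂_3 = 0 ⇒ b_2 = 1 − 1 − 0 = 0. So H_2 = 0.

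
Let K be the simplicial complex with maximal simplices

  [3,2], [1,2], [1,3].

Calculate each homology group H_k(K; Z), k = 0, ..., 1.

H_0 ≅ Z,  H_1 ≅ Z.

Take the total order 1 < 2 < 3 on the vertex set. Then K (dimension 1) consists of the simplices:

  0-simplices (3): [1], [2], [3]
  1-simplices (3): [1,2], [1,3], [2,3]

so the chain groups are C_0 ≅ Z^3, C_1 ≅ Z^3.

∂_1: C_1 → C_0 maps an edge to its endpoints' difference, ∂[p,q] = q − p.
The resulting 3×3 matrix has rank 2, and its Smith normal form has invariant factors (1,1).

Computing H_k = (kernel of ∂_k) / (image of ∂_{k+1}):

  H_0: rank C_0 − rank ∂_1 = 3 − 2 = 1, and the invariant factors of ∂_1 are all 1, so H_0 ≅ Z.
  H_1: rank ker ∂_1 − rank ∂_2 = (3 − 2) − 0 = 1, and there is no ∂_2, so H_1 ≅ Z.

As a check, the Euler characteristic is 3 − 3 = 0, which agrees with 1 − 1 = 0.
(K is a triangulation of the circle S^1.)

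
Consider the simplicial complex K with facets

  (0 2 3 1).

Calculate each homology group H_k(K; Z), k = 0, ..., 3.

Order the vertices as 0 < 1 < 2 < 3. Listing each simplex with vertices in this order, K has dimension 3 with simplices:

  0-simplices (4): [0], [1], [2], [3]
  1-simplices (6): [0,1], [0,2], [0,3], [1,2], [1,3], [2,3]
  2-simplices (4): [0,1,2], [0,1,3], [0,2,3], [1,2,3]
  3-simplices (1): [0,1,2,3]

so the chain groups are C_0 ≅ Z^4, C_1 ≅ Z^6, C_2 ≅ Z^4, C_3 ≅ Z^1.

The boundary map ∂_1: C_1 → C_0 sends each edge [p,q] (with p < q) to q − p. For instance
  ∂[0,1] = [1] − [0].
As a 4×6 matrix over Z this has rank 3, with invariant factors (1,1,1).

Boundary ∂_2: C_2 → C_1 sends each 2-simplex [p,q,r] to [q,r] − [p,r] + [p,q]. For instance
  ∂[0,1,3] = [1,3] − [0,3] + [0,1],
  ∂[0,1,2] = [1,2] − [0,2] + [0,1].
As a 6×4 matrix over Z this has rank 3, with invariant factors (1,1,1).

∂_3: C_3 → C_2 sends each 3-simplex σ to the alternating sum Σ_i (−1)^i (σ with its i-th vertex removed). For instance
  ∂[0,1,2,3] = [1,2,3] − [0,2,3] + [0,1,3] − [0,1,2].
This gives a 4×1 integer matrix of rank 1; reducing to Smith normal form yields diagonal entries (1).

Now H_k = ker ∂_k / im ∂_{k+1}, so:

  H_0: rank C_0 − rank ∂_1 = 4 − 3 = 1, and the invariant factors of ∂_1 are all 1, so H_0 = Z.
  H_1: rank ker ∂_1 − rank ∂_2 = (6 − 3) − 3 = 0, and the invariant factors of ∂_2 are all 1, so H_1 = 0.
  H_2: rank ker ∂_2 − rank ∂_3 = (4 − 3) − 1 = 0, and the invariant factors of ∂_3 are all 1, so H_2 = 0.
  H_3: rank ker ∂_3 − rank ∂_4 = (1 − 1) − 0 = 0, and there is no ∂_4, so H_3 = 0.

(K is a triangulation of the 3-simplex.)

H_0 ≅ Z,  H_1 = 0,  H_2 = 0,  H_3 = 0.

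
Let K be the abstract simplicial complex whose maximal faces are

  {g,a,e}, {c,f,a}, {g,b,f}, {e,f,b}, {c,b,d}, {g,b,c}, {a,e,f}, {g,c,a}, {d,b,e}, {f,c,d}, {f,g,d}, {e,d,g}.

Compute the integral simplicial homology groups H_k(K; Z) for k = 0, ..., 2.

K has 7 vertices, 18 edges, 12 triangles.
rank ∂_0 = 0, rank ∂_1 = 6 ⇒ b_0 = 7 − 0 − 6 = 1; all invariant factors of ∂_1 are 1 so no torsion. So H_0 ≅ Z.
rank ∂_1 = 6, rank ∂_2 = 12 ⇒ b_1 = 18 − 6 − 12 = 0; ∂_2 has invariant factor(s) [2] giving torsion. So H_1 ≅ Z/2Z.
rank ∂_2 = 12, rank ∂_3 = 0 ⇒ b_2 = 12 − 12 − 0 = 0. So H_2 ≅ 0.

H_0 = Z,  H_1 = Z/2Z,  H_2 = 0.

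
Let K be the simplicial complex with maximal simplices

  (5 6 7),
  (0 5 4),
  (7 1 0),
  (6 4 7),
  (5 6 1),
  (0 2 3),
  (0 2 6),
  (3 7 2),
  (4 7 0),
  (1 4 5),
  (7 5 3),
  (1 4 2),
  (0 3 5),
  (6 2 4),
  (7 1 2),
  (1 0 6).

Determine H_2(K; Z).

H_2 ≅ Z.

Fix the vertex order 0 < 1 < 2 < 3 < 4 < 5 < 6 < 7 and write every simplex with vertices in increasing order. Then dim K = 2 and the simplices of K are:

  0-simplices (8): [0], [1], [2], [3], [4], [5], [6], [7]
  1-simplices (24): (24 of them)
  2-simplices (16): [0,1,6], [0,1,7], [0,2,3], [0,2,6], [0,3,5], [0,4,5], [0,4,7], [1,2,4], [1,2,7], [1,4,5], [1,5,6], [2,3,7], [2,4,6], [3,5,7], [4,6,7], [5,6,7]

so the chain groups are C_0 ≅ Z^8, C_1 ≅ Z^24, C_2 ≅ Z^16.

Boundary ∂_1: C_1 → C_0 maps an edge to its endpoints' difference, ∂[p,q] = q − p. For instance
  ∂[5,6] = [6] − [5].
This gives a 8×24 integer matrix of rank 7; reducing to Smith normal form yields diagonal entries (1,1,1,1,1,1,1).

∂_2: C_2 → C_1 maps a triangle to the signed sum of its edges. For instance
  ∂[2,3,7] = [3,7] − [2,7] + [2,3],
  ∂[4,6,7] = [6,7] − [4,7] + [4,6].
As a 24×16 matrix over Z this has rank 15, with invariant factors (1,1,1,1,1,1,1,1,1,1,1,1,1,1,1).

From H_k ≅ ker(∂_k) / im(∂_{k+1}) we obtain:

  H_2: rank ker ∂_2 − rank ∂_3 = (16 − 15) − 0 = 1, and there is no ∂_3, so H_2 = Z.

(K is a triangulation of the torus T^2.)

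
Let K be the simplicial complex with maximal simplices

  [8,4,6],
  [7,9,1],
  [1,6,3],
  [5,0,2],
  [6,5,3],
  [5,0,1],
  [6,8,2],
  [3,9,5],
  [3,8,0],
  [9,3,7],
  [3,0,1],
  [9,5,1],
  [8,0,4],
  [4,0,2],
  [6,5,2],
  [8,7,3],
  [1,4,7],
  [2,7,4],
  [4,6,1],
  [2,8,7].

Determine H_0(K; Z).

Fix the vertex order 0 < 1 < 2 < 3 < 4 < 5 < 6 < 7 < 8 < 9 and write every simplex with vertices in increasing order. Then dim K = 2 and the simplices of K are:

  0-simplices (10): [0], [1], [2], [3], [4], [5], [6], [7], [8], [9]
  1-simplices (30): (30 of them)
  2-simplices (20): (20 of them)

giving chain groups C_0 ≅ Z^10, C_1 ≅ Z^30, C_2 ≅ Z^20.

Boundary ∂_1: C_1 → C_0 maps an edge to its endpoints' difference, ∂[p,q] = q − p.
The 10×30 boundary matrix has rank 9 and Smith normal form diag(1,1,1,1,1,1,1,1,1).

The boundary map ∂_2: C_2 → C_1 acts by ∂[p,q,r] = [q,r] − [p,r] + [p,q]. For instance
  ∂[2,4,7] = [4,7] − [2,7] + [2,4],
  ∂[0,4,8] = [4,8] − [0,8] + [0,4].
The 30×20 boundary matrix has rank 20 and Smith normal form diag(1,1,1,1,1,1,1,1,1,1,1,1,1,1,1,1,1,1,1,2).

Now H_k = ker ∂_k / im ∂_{k+1}, so:

  H_0: rank C_0 − rank ∂_1 = 10 − 9 = 1, and the invariant factors of ∂_1 are all 1, so H_0 ≅ Z.

(K is a triangulation of the Klein bottle.)

H_0 ≅ Z.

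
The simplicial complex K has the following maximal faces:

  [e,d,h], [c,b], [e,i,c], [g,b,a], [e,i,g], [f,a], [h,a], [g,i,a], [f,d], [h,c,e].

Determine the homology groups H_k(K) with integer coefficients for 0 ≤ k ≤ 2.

H_0 = Z,  H_1 = Z^3,  H_2 = 0.

Take the total order a < b < c < d < e < f < g < h < i on the vertex set. Then K (dimension 2) consists of the simplices:

  0-simplices (9): a, b, c, d, e, f, g, h, i
  1-simplices (17): ab, af, ag, ah, ai, bc, bg, ce, ch, ci, de, df, dh, eg, eh, ei, gi
  2-simplices (6): abg, agi, ceh, cei, deh, egi

so the chain groups are C_0 ≅ Z^9, C_1 ≅ Z^17, C_2 ≅ Z^6.

∂_1: C_1 → C_0 is given by ∂[p,q] = [q] − [p]. For instance
  ∂eh = h − e.
As a 9×17 matrix over Z this has rank 8, with invariant factors (1,1,1,1,1,1,1,1).

∂_2: C_2 → C_1 sends each 2-simplex [p,q,r] to [q,r] − [p,r] + [p,q]. For instance
  ∂abg = bg − ag + ab,
  ∂ceh = eh − ch + ce.
This gives a 17×6 integer matrix of rank 6; reducing to Smith normal form yields diagonal entries (1,1,1,1,1,1).

Now H_k = ker ∂_k / im ∂_{k+1}, so:

  H_0: rank C_0 − rank ∂_1 = 9 − 8 = 1, and the invariant factors of ∂_1 are all 1, so H_0 = Z.
  H_1: rank ker ∂_1 − rank ∂_2 = (17 − 8) − 6 = 3, and the invariant factors of ∂_2 are all 1, so H_1 = Z^3.
  H_2: rank ker ∂_2 − rank ∂_3 = (6 − 6) − 0 = 0, and there is no ∂_3, so H_2 = 0.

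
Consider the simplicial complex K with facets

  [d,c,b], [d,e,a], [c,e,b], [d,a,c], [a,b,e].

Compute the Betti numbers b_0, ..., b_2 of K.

b_0 = 1, b_1 = 1, b_2 = 0.

Take the total order a < b < c < d < e on the vertex set. Then K (dimension 2) consists of the simplices:

  0-simplices (5): a, b, c, d, e
  1-simplices (10): ab, ac, ad, ae, bc, bd, be, cd, ce, de
  2-simplices (5): abe, acd, ade, bcd, bce

so the chain groups are C_0 ≅ Z^5, C_1 ≅ Z^10, C_2 ≅ Z^5.

Boundary ∂_1: C_1 → C_0 is given by ∂[p,q] = [q] − [p]. For instance
  ∂bd = d − b.
As a 5×10 matrix over Z this has rank 4, with invariant factors (1,1,1,1).

Boundary ∂_2: C_2 → C_1 acts by ∂[p,q,r] = [q,r] − [p,r] + [p,q]. For instance
  ∂bcd = cd − bd + bc,
  ∂abe = be − ae + ab.
The resulting 10×5 matrix has rank 5, and its Smith normal form has invariant factors (1,1,1,1,1).

From H_k ≅ ker(∂_k) / im(∂_{k+1}) we obtain:

  H_0: rank C_0 − rank ∂_1 = 5 − 4 = 1, and the invariant factors of ∂_1 are all 1, so H_0 = Z.
  H_1: rank ker ∂_1 − rank ∂_2 = (10 − 4) − 5 = 1, and the invariant factors of ∂_2 are all 1, so H_1 = Z.
  H_2: rank ker ∂_2 − rank ∂_3 = (5 − 5) − 0 = 0, and there is no ∂_3, so H_2 = 0.

(K is a triangulation of the Möbius band.)

Hence the Betti numbers are b_0 = 1, b_1 = 1, b_2 = 0.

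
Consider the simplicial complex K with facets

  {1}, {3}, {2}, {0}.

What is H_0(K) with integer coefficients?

We work with the vertex ordering 0 < 1 < 2 < 3. The simplices of K, each written with vertices in increasing order, are:

  0-simplices (4): [0], [1], [2], [3]

giving chain groups C_0 ≅ Z^4.

Reading off H_k = ker ∂_k / im ∂_{k+1}:

  H_0: rank C_0 − rank ∂_1 = 4 − 0 = 4, and there is no ∂_1, so H_0 ≅ Z^4.

H_0 = Z^4.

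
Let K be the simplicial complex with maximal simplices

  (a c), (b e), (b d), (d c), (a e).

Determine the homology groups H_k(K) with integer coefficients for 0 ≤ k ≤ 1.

H_0 ≅ Z,  H_1 ≅ Z.

We work with the vertex ordering a < b < c < d < e. The simplices of K, each written with vertices in increasing order, are:

  0-simplices (5): a, b, c, d, e
  1-simplices (5): ac, ae, bd, be, cd

giving chain groups C_0 ≅ Z^5, C_1 ≅ Z^5.

The boundary map ∂_1: C_1 → C_0 maps an edge to its endpoints' difference, ∂[p,q] = q − p.
The resulting 5×5 matrix has rank 4, and its Smith normal form has invariant factors (1,1,1,1).

Computing H_k = (kernel of ∂_k) / (image of ∂_{k+1}):

  H_0: rank C_0 − rank ∂_1 = 5 − 4 = 1, and the invariant factors of ∂_1 are all 1, so H_0 = Z.
  H_1: rank ker ∂_1 − rank ∂_2 = (5 − 4) − 0 = 1, and there is no ∂_2, so H_1 = Z.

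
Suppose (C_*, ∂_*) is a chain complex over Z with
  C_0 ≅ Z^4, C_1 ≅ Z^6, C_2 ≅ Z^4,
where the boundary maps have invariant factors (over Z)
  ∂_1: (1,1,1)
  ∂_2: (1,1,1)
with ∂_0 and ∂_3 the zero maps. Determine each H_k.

H_0: b_0 = 4 − 0 − 3 = 1; torsion from ∂_1 factors > 1: none. So H_0 = Z.
H_1: b_1 = 6 − 3 − 3 = 0; torsion from ∂_2 factors > 1: none. So H_1 = 0.
H_2: b_2 = 4 − 3 − 0 = 1; torsion from ∂_3 factors > 1: none. So H_2 = Z.

H_0 = Z,  H_1 = 0,  H_2 = Z.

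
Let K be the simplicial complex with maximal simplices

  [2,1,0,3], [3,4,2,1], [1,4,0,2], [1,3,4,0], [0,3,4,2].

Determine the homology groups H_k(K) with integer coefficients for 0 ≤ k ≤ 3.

H_0 = Z,  H_1 = 0,  H_2 = 0,  H_3 = Z.

We work with the vertex ordering 0 < 1 < 2 < 3 < 4. The simplices of K, each written with vertices in increasing order, are:

  0-simplices (5): [0], [1], [2], [3], [4]
  1-simplices (10): [0,1], [0,2], [0,3], [0,4], [1,2], [1,3], [1,4], [2,3], [2,4], [3,4]
  2-simplices (10): [0,1,2], [0,1,3], [0,1,4], [0,2,3], [0,2,4], [0,3,4], [1,2,3], [1,2,4], [1,3,4], [2,3,4]
  3-simplices (5): [0,1,2,3], [0,1,2,4], [0,1,3,4], [0,2,3,4], [1,2,3,4]

giving chain groups C_0 ≅ Z^5, C_1 ≅ Z^10, C_2 ≅ Z^10, C_3 ≅ Z^5.

The boundary map ∂_1: C_1 → C_0 sends each edge [p,q] (with p < q) to q − p.
The resulting 5×10 matrix has rank 4, and its Smith normal form has invariant factors (1,1,1,1).

Boundary ∂_2: C_2 → C_1 maps a triangle to the signed sum of its edges. For instance
  ∂[1,2,4] = [2,4] − [1,4] + [1,2],
  ∂[1,3,4] = [3,4] − [1,4] + [1,3].
The 10×10 boundary matrix has rank 6 and Smith normal form diag(1,1,1,1,1,1).

The boundary map ∂_3: C_3 → C_2 sends each 3-simplex σ to the alternating sum Σ_i (−1)^i (σ with its i-th vertex removed). For instance
  ∂[1,2,3,4] = [2,3,4] − [1,3,4] + [1,2,4] − [1,2,3],
  ∂[0,2,3,4] = [2,3,4] − [0,3,4] + [0,2,4] − [0,2,3].
The 10×5 boundary matrix has rank 4 and Smith normal form diag(1,1,1,1).

Now H_k = ker ∂_k / im ∂_{k+1}, so:

  H_0: rank C_0 − rank ∂_1 = 5 − 4 = 1, and the invariant factors of ∂_1 are all 1, so H_0 ≅ Z.
  H_1: rank ker ∂_1 − rank ∂_2 = (10 − 4) − 6 = 0, and the invariant factors of ∂_2 are all 1, so H_1 ≅ 0.
  H_2: rank ker ∂_2 − rank ∂_3 = (10 − 6) − 4 = 0, and the invariant factors of ∂_3 are all 1, so H_2 ≅ 0.
  H_3: rank ker ∂_3 − rank ∂_4 = (5 − 4) − 0 = 1, and there is no ∂_4, so H_3 ≅ Z.

As a check, the Euler characteristic is 5 − 10 + 10 − 5 = 0, which agrees with 1 − 0 + 0 − 1 = 0.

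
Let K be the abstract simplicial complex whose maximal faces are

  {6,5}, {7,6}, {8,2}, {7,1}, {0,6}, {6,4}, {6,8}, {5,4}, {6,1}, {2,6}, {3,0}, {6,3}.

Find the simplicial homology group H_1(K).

H_1 = Z^4.

K has 9 vertices, 12 edges.
rank ∂_1 = 8, rank ∂_2 = 0 ⇒ b_1 = 12 − 8 − 0 = 4. So H_1 = Z^4.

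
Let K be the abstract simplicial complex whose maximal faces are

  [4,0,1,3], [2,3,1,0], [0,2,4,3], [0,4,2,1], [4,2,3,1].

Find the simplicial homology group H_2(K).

H_2 ≅ 0.

K has 5 vertices, 10 edges, 10 triangles, 5 3-simplices.
rank ∂_2 = 6, rank ∂_3 = 4 ⇒ b_2 = 10 − 6 − 4 = 0; all invariant factors of ∂_3 are 1 so no torsion. So H_2 = 0.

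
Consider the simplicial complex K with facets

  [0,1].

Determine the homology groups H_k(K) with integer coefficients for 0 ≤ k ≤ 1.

Fix the vertex order 0 < 1 and write every simplex with vertices in increasing order. Then dim K = 1 and the simplices of K are:

  0-simplices (2): [0], [1]
  1-simplices (1): [0,1]

Hence C_0 ≅ Z^2, C_1 ≅ Z^1.

∂_1: C_1 → C_0 is given by ∂[p,q] = [q] − [p]. For instance
  ∂[0,1] = [1] − [0].
The resulting 2×1 matrix has rank 1, and its Smith normal form has invariant factors (1).

Reading off H_k = ker ∂_k / im ∂_{k+1}:

  H_0: rank C_0 − rank ∂_1 = 2 − 1 = 1, and the invariant factors of ∂_1 are all 1, so H_0 ≅ Z.
  H_1: rank ker ∂_1 − rank ∂_2 = (1 − 1) − 0 = 0, and there is no ∂_2, so H_1 ≅ 0.

As a check, the Euler characteristic is 2 − 1 = 1, which agrees with 1 − 0 = 1.

H_0 = Z,  H_1 = 0.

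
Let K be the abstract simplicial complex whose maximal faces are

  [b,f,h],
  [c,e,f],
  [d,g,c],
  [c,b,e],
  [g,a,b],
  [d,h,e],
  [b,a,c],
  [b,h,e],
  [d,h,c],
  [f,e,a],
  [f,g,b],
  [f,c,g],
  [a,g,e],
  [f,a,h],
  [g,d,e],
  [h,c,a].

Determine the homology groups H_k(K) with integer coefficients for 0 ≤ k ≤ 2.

H_0 = Z,  H_1 = Z^2,  H_2 = Z.

Take the total order a < b < c < d < e < f < g < h on the vertex set. Then K (dimension 2) consists of the simplices:

  0-simplices (8): a, b, c, d, e, f, g, h
  1-simplices (24): ab, ac, ae, af, ag, ah, bc, be, bf, bg, bh, cd, ce, cf, cg, ch, de, dg, dh, ef, eg, eh, fg, fh
  2-simplices (16): abc, abg, ach, aef, aeg, afh, bce, beh, bfg, bfh, cdg, cdh, cef, cfg, deg, deh

so the chain groups are C_0 ≅ Z^8, C_1 ≅ Z^24, C_2 ≅ Z^16.

∂_1: C_1 → C_0 is given by ∂[p,q] = [q] − [p].
The resulting 8×24 matrix has rank 7, and its Smith normal form has invariant factors (1,1,1,1,1,1,1).

The boundary map ∂_2: C_2 → C_1 sends each 2-simplex [p,q,r] to [q,r] − [p,r] + [p,q]. For instance
  ∂bfh = fh − bh + bf,
  ∂afh = fh − ah + af.
The 24×16 boundary matrix has rank 15 and Smith normal form diag(1,1,1,1,1,1,1,1,1,1,1,1,1,1,1).

Reading off H_k = ker ∂_k / im ∂_{k+1}:

  H_0: rank C_0 − rank ∂_1 = 8 − 7 = 1, and the invariant factors of ∂_1 are all 1, so H_0 = Z.
  H_1: rank ker ∂_1 − rank ∂_2 = (24 − 7) − 15 = 2, and the invariant factors of ∂_2 are all 1, so H_1 = Z^2.
  H_2: rank ker ∂_2 − rank ∂_3 = (16 − 15) − 0 = 1, and there is no ∂_3, so H_2 = Z.

(K is a triangulation of the torus T^2.)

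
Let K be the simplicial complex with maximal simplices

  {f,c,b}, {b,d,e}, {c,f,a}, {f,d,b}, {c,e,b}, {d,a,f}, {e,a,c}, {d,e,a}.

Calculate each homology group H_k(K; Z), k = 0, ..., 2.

H_0 = Z,  H_1 = 0,  H_2 = Z.

Take the total order a < b < c < d < e < f on the vertex set. Then K (dimension 2) consists of the simplices:

  0-simplices (6): a, b, c, d, e, f
  1-simplices (12): ac, ad, ae, af, bc, bd, be, bf, ce, cf, de, df
  2-simplices (8): ace, acf, ade, adf, bce, bcf, bde, bdf

so the chain groups are C_0 ≅ Z^6, C_1 ≅ Z^12, C_2 ≅ Z^8.

The boundary map ∂_1: C_1 → C_0 sends each edge [p,q] (with p < q) to q − p. For instance
  ∂be = e − b.
The 6×12 boundary matrix has rank 5 and Smith normal form diag(1,1,1,1,1).

∂_2: C_2 → C_1 acts by ∂[p,q,r] = [q,r] − [p,r] + [p,q]. For instance
  ∂acf = cf − af + ac,
  ∂adf = df − af + ad.
The 12×8 boundary matrix has rank 7 and Smith normal form diag(1,1,1,1,1,1,1).

Now H_k = ker ∂_k / im ∂_{k+1}, so:

  H_0: rank C_0 − rank ∂_1 = 6 − 5 = 1, and the invariant factors of ∂_1 are all 1, so H_0 ≅ Z.
  H_1: rank ker ∂_1 − rank ∂_2 = (12 − 5) − 7 = 0, and the invariant factors of ∂_2 are all 1, so H_1 ≅ 0.
  H_2: rank ker ∂_2 − rank ∂_3 = (8 − 7) − 0 = 1, and there is no ∂_3, so H_2 ≅ Z.

As a check, the Euler characteristic is 6 − 12 + 8 = 2, which agrees with 1 − 0 + 1 = 2.
(K is a triangulation of the 2-sphere S^2.)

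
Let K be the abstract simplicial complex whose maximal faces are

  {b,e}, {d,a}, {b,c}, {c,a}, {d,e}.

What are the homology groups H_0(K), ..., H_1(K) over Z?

H_0 = Z,  H_1 = Z.

Order the vertices as a < b < c < d < e. Listing each simplex with vertices in this order, K has dimension 1 with simplices:

  0-simplices (5): a, b, c, d, e
  1-simplices (5): ac, ad, bc, be, de

giving chain groups C_0 ≅ Z^5, C_1 ≅ Z^5.

The boundary map ∂_1: C_1 → C_0 maps an edge to its endpoints' difference, ∂[p,q] = q − p. For instance
  ∂ac = c − a.
The 5×5 boundary matrix has rank 4 and Smith normal form diag(1,1,1,1).

Now H_k = ker ∂_k / im ∂_{k+1}, so:

  H_0: rank C_0 − rank ∂_1 = 5 − 4 = 1, and the invariant factors of ∂_1 are all 1, so H_0 ≅ Z.
  H_1: rank ker ∂_1 − rank ∂_2 = (5 − 4) − 0 = 1, and there is no ∂_2, so H_1 ≅ Z.

(K is a triangulation of the circle S^1.)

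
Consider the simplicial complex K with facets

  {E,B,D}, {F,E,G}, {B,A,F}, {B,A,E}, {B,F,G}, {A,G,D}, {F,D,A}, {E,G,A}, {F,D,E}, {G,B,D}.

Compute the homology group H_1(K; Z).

H_1 = Z/2.

Order the vertices as A < B < D < E < F < G. Listing each simplex with vertices in this order, K has dimension 2 with simplices:

  0-simplices (6): A, B, D, E, F, G
  1-simplices (15): AB, AD, AE, AF, AG, BD, BE, BF, BG, DE, DF, DG, EF, EG, FG
  2-simplices (10): ABE, ABF, ADF, ADG, AEG, BDE, BDG, BFG, DEF, EFG

giving chain groups C_0 ≅ Z^6, C_1 ≅ Z^15, C_2 ≅ Z^10.

Boundary ∂_1: C_1 → C_0 sends each edge [p,q] (with p < q) to q − p.
The resulting 6×15 matrix has rank 5, and its Smith normal form has invariant factors (1,1,1,1,1).

∂_2: C_2 → C_1 acts by ∂[p,q,r] = [q,r] − [p,r] + [p,q]. For instance
  ∂ABE = BE − AE + AB,
  ∂ABF = BF − AF + AB.
The 15×10 boundary matrix has rank 10 and Smith normal form diag(1,1,1,1,1,1,1,1,1,2).

Now H_k = ker ∂_k / im ∂_{k+1}, so:

  H_1: rank ker ∂_1 − rank ∂_2 = (15 − 5) − 10 = 0, and ∂_2 has invariant factor 2 > 1, so H_1 ≅ Z/2.

(K is a triangulation of the real projective plane RP^2.)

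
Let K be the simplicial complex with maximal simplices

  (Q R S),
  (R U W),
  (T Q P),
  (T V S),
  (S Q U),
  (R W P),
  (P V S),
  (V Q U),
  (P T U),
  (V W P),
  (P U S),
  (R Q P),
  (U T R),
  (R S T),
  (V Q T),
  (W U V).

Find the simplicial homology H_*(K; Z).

Fix the vertex order P < Q < R < S < T < U < V < W and write every simplex with vertices in increasing order. Then dim K = 2 and the simplices of K are:

  0-simplices (8): P, Q, R, S, T, U, V, W
  1-simplices (24): PQ, PR, PS, PT, PU, PV, PW, QR, QS, QT, QU, QV, RS, RT, RU, RW, ST, SU, SV, TU, TV, UV, UW, VW
  2-simplices (16): PQR, PQT, PRW, PSU, PSV, PTU, PVW, QRS, QSU, QTV, QUV, RST, RTU, RUW, STV, UVW

so the chain groups are C_0 ≅ Z^8, C_1 ≅ Z^24, C_2 ≅ Z^16.

∂_1: C_1 → C_0 is given by ∂[p,q] = [q] − [p].
The resulting 8×24 matrix has rank 7, and its Smith normal form has invariant factors (1,1,1,1,1,1,1).

The boundary map ∂_2: C_2 → C_1 acts by ∂[p,q,r] = [q,r] − [p,r] + [p,q]. For instance
  ∂QUV = UV − QV + QU,
  ∂PQR = QR − PR + PQ.
The resulting 24×16 matrix has rank 15, and its Smith normal form has invariant factors (1,1,1,1,1,1,1,1,1,1,1,1,1,1,1).

Computing H_k = (kernel of ∂_k) / (image of ∂_{k+1}):

  H_0: rank C_0 − rank ∂_1 = 8 − 7 = 1, and the invariant factors of ∂_1 are all 1, so H_0 ≅ Z.
  H_1: rank ker ∂_1 − rank ∂_2 = (24 − 7) − 15 = 2, and the invariant factors of ∂_2 are all 1, so H_1 ≅ Z^2.
  H_2: rank ker ∂_2 − rank ∂_3 = (16 − 15) − 0 = 1, and there is no ∂_3, so H_2 ≅ Z.

H_0 = Z,  H_1 = Z^2,  H_2 = Z.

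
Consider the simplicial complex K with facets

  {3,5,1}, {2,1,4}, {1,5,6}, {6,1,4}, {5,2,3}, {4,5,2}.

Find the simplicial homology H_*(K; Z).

H_0 ≅ Z,  H_1 ≅ Z,  H_2 = 0.

Order the vertices as 1 < 2 < 3 < 4 < 5 < 6. Listing each simplex with vertices in this order, K has dimension 2 with simplices:

  0-simplices (6): [1], [2], [3], [4], [5], [6]
  1-simplices (12): [1,2], [1,3], [1,4], [1,5], [1,6], [2,3], [2,4], [2,5], [3,5], [4,5], [4,6], [5,6]
  2-simplices (6): [1,2,4], [1,3,5], [1,4,6], [1,5,6], [2,3,5], [2,4,5]

so the chain groups are C_0 ≅ Z^6, C_1 ≅ Z^12, C_2 ≅ Z^6.

∂_1: C_1 → C_0 is given by ∂[p,q] = [q] − [p]. For instance
  ∂[5,6] = [6] − [5].
The resulting 6×12 matrix has rank 5, and its Smith normal form has invariant factors (1,1,1,1,1).

∂_2: C_2 → C_1 maps a triangle to the signed sum of its edges. For instance
  ∂[1,2,4] = [2,4] − [1,4] + [1,2],
  ∂[1,3,5] = [3,5] − [1,5] + [1,3].
The resulting 12×6 matrix has rank 6, and its Smith normal form has invariant factors (1,1,1,1,1,1).

Computing H_k = (kernel of ∂_k) / (image of ∂_{k+1}):

  H_0: rank C_0 − rank ∂_1 = 6 − 5 = 1, and the invariant factors of ∂_1 are all 1, so H_0 = Z.
  H_1: rank ker ∂_1 − rank ∂_2 = (12 − 5) − 6 = 1, and the invariant factors of ∂_2 are all 1, so H_1 = Z.
  H_2: rank ker ∂_2 − rank ∂_3 = (6 − 6) − 0 = 0, and there is no ∂_3, so H_2 = 0.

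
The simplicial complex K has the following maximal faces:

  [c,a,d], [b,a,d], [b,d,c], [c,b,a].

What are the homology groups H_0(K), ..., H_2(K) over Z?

H_0 ≅ Z,  H_1 = 0,  H_2 ≅ Z.

Order the vertices as a < b < c < d. Listing each simplex with vertices in this order, K has dimension 2 with simplices:

  0-simplices (4): a, b, c, d
  1-simplices (6): ab, ac, ad, bc, bd, cd
  2-simplices (4): abc, abd, acd, bcd

so the chain groups are C_0 ≅ Z^4, C_1 ≅ Z^6, C_2 ≅ Z^4.

The boundary map ∂_1: C_1 → C_0 maps an edge to its endpoints' difference, ∂[p,q] = q − p. For instance
  ∂ab = b − a.
As a 4×6 matrix over Z this has rank 3, with invariant factors (1,1,1).

The boundary map ∂_2: C_2 → C_1 acts by ∂[p,q,r] = [q,r] − [p,r] + [p,q]. For instance
  ∂abc = bc − ac + ab,
  ∂bcd = cd − bd + bc.
As a 6×4 matrix over Z this has rank 3, with invariant factors (1,1,1).

Now H_k = ker ∂_k / im ∂_{k+1}, so:

  H_0: rank C_0 − rank ∂_1 = 4 − 3 = 1, and the invariant factors of ∂_1 are all 1, so H_0 = Z.
  H_1: rank ker ∂_1 − rank ∂_2 = (6 − 3) − 3 = 0, and the invariant factors of ∂_2 are all 1, so H_1 = 0.
  H_2: rank ker ∂_2 − rank ∂_3 = (4 − 3) − 0 = 1, and there is no ∂_3, so H_2 = Z.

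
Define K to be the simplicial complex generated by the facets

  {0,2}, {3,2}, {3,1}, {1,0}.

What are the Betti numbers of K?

We work with the vertex ordering 0 < 1 < 2 < 3. The simplices of K, each written with vertices in increasing order, are:

  0-simplices (4): [0], [1], [2], [3]
  1-simplices (4): [0,1], [0,2], [1,3], [2,3]

giving chain groups C_0 ≅ Z^4, C_1 ≅ Z^4.

The boundary map ∂_1: C_1 → C_0 sends each edge [p,q] (with p < q) to q − p. For instance
  ∂[2,3] = [3] − [2].
The 4×4 boundary matrix has rank 3 and Smith normal form diag(1,1,1).

Reading off H_k = ker ∂_k / im ∂_{k+1}:

  H_0: rank C_0 − rank ∂_1 = 4 − 3 = 1, and the invariant factors of ∂_1 are all 1, so H_0 = Z.
  H_1: rank ker ∂_1 − rank ∂_2 = (4 − 3) − 0 = 1, and there is no ∂_2, so H_1 = Z.

(K is a triangulation of the circle S^1.)

Hence the Betti numbers are b_0 = 1, b_1 = 1.

b_0 = 1, b_1 = 1.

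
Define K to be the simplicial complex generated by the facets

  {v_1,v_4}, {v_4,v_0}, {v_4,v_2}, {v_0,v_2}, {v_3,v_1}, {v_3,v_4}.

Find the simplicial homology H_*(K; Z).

H_0 ≅ Z,  H_1 ≅ Z^2.

Fix the vertex order v_0 < v_1 < v_2 < v_3 < v_4 and write every simplex with vertices in increasing order. Then dim K = 1 and the simplices of K are:

  0-simplices (5): [v_0], [v_1], [v_2], [v_3], [v_4]
  1-simplices (6): [v_0,v_2], [v_0,v_4], [v_1,v_3], [v_1,v_4], [v_2,v_4], [v_3,v_4]

so the chain groups are C_0 ≅ Z^5, C_1 ≅ Z^6.

Boundary ∂_1: C_1 → C_0 is given by ∂[p,q] = [q] − [p].
This gives a 5×6 integer matrix of rank 4; reducing to Smith normal form yields diagonal entries (1,1,1,1).

From H_k ≅ ker(∂_k) / im(∂_{k+1}) we obtain:

  H_0: rank C_0 − rank ∂_1 = 5 − 4 = 1, and the invariant factors of ∂_1 are all 1, so H_0 ≅ Z.
  H_1: rank ker ∂_1 − rank ∂_2 = (6 − 4) − 0 = 2, and there is no ∂_2, so H_1 ≅ Z^2.

(K is a triangulation of a wedge of 2 circles.)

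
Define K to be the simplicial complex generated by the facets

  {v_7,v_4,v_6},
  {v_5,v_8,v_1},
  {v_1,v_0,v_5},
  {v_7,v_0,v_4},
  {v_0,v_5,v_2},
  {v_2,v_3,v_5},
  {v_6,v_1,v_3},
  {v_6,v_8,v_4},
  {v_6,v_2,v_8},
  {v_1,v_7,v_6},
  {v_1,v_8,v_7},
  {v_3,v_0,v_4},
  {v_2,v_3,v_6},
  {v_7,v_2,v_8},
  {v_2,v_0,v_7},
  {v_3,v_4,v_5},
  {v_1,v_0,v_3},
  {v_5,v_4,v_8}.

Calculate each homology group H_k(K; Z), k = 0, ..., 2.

H_0 = Z,  H_1 = Z ⊕ Z_2,  H_2 = 0.

Take the total order v_0 < v_1 < v_2 < v_3 < v_4 < v_5 < v_6 < v_7 < v_8 on the vertex set. Then K (dimension 2) consists of the simplices:

  0-simplices (9): [v_0], [v_1], [v_2], [v_3], [v_4], [v_5], [v_6], [v_7], [v_8]
  1-simplices (27): (27 of them)
  2-simplices (18): (18 of them)

Hence C_0 ≅ Z^9, C_1 ≅ Z^27, C_2 ≅ Z^18.

Boundary ∂_1: C_1 → C_0 is given by ∂[p,q] = [q] − [p].
As a 9×27 matrix over Z this has rank 8, with invariant factors (1,1,1,1,1,1,1,1).

∂_2: C_2 → C_1 acts by ∂[p,q,r] = [q,r] − [p,r] + [p,q]. For instance
  ∂[v_0,v_1,v_5] = [v_1,v_5] − [v_0,v_5] + [v_0,v_1],
  ∂[v_2,v_7,v_8] = [v_7,v_8] − [v_2,v_8] + [v_2,v_7].
The 27×18 boundary matrix has rank 18 and Smith normal form diag(1,1,1,1,1,1,1,1,1,1,1,1,1,1,1,1,1,2).

Now H_k = ker ∂_k / im ∂_{k+1}, so:

  H_0: rank C_0 − rank ∂_1 = 9 − 8 = 1, and the invariant factors of ∂_1 are all 1, so H_0 = Z.
  H_1: rank ker ∂_1 − rank ∂_2 = (27 − 8) − 18 = 1, and ∂_2 has invariant factor 2 > 1, so H_1 = Z ⊕ Z_2.
  H_2: rank ker ∂_2 − rank ∂_3 = (18 − 18) − 0 = 0, and there is no ∂_3, so H_2 = 0.

As a check, the Euler characteristic is 9 − 27 + 18 = 0, which agrees with 1 − 1 + 0 = 0.
(K is a triangulation of the Klein bottle.)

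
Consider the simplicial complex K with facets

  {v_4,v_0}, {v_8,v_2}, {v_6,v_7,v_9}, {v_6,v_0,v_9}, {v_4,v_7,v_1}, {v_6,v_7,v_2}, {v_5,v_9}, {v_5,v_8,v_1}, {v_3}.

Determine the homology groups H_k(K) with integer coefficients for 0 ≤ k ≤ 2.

H_0 = Z^2,  H_1 = Z^3,  H_2 = 0.

Fix the vertex order v_0 < v_1 < v_2 < v_3 < v_4 < v_5 < v_6 < v_7 < v_8 < v_9 and write every simplex with vertices in increasing order. Then dim K = 2 and the simplices of K are:

  0-simplices (10): [v_0], [v_1], [v_2], [v_3], [v_4], [v_5], [v_6], [v_7], [v_8], [v_9]
  1-simplices (16): (16 of them)
  2-simplices (5): [v_0,v_6,v_9], [v_1,v_4,v_7], [v_1,v_5,v_8], [v_2,v_6,v_7], [v_6,v_7,v_9]

so the chain groups are C_0 ≅ Z^10, C_1 ≅ Z^16, C_2 ≅ Z^5.

∂_1: C_1 → C_0 maps an edge to its endpoints' difference, ∂[p,q] = q − p.
The resulting 10×16 matrix has rank 8, and its Smith normal form has invariant factors (1,1,1,1,1,1,1,1).

Boundary ∂_2: C_2 → C_1 sends each 2-simplex [p,q,r] to [q,r] − [p,r] + [p,q]. For instance
  ∂[v_0,v_6,v_9] = [v_6,v_9] − [v_0,v_9] + [v_0,v_6],
  ∂[v_1,v_5,v_8] = [v_5,v_8] − [v_1,v_8] + [v_1,v_5].
The 16×5 boundary matrix has rank 5 and Smith normal form diag(1,1,1,1,1).

Reading off H_k = ker ∂_k / im ∂_{k+1}:

  H_0: rank C_0 − rank ∂_1 = 10 − 8 = 2, and the invariant factors of ∂_1 are all 1, so H_0 = Z^2.
  H_1: rank ker ∂_1 − rank ∂_2 = (16 − 8) − 5 = 3, and the invariant factors of ∂_2 are all 1, so H_1 = Z^3.
  H_2: rank ker ∂_2 − rank ∂_3 = (5 − 5) − 0 = 0, and there is no ∂_3, so H_2 = 0.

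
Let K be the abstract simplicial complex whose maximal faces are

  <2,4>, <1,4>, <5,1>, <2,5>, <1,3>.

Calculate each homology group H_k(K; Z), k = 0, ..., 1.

Fix the vertex order 1 < 2 < 3 < 4 < 5 and write every simplex with vertices in increasing order. Then dim K = 1 and the simplices of K are:

  0-simplices (5): [1], [2], [3], [4], [5]
  1-simplices (5): [1,3], [1,4], [1,5], [2,4], [2,5]

so the chain groups are C_0 ≅ Z^5, C_1 ≅ Z^5.

∂_1: C_1 → C_0 maps an edge to its endpoints' difference, ∂[p,q] = q − p. For instance
  ∂[2,4] = [4] − [2].
The resulting 5×5 matrix has rank 4, and its Smith normal form has invariant factors (1,1,1,1).

From H_k ≅ ker(∂_k) / im(∂_{k+1}) we obtain:

  H_0: rank C_0 − rank ∂_1 = 5 − 4 = 1, and the invariant factors of ∂_1 are all 1, so H_0 = Z.
  H_1: rank ker ∂_1 − rank ∂_2 = (5 − 4) − 0 = 1, and there is no ∂_2, so H_1 = Z.

H_0 = Z,  H_1 = Z.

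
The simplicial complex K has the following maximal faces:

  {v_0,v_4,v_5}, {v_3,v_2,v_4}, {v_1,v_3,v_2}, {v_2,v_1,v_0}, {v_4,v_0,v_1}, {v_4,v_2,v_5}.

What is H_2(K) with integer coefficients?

We work with the vertex ordering v_0 < v_1 < v_2 < v_3 < v_4 < v_5. The simplices of K, each written with vertices in increasing order, are:

  0-simplices (6): [v_0], [v_1], [v_2], [v_3], [v_4], [v_5]
  1-simplices (12): [v_0,v_1], [v_0,v_2], [v_0,v_4], [v_0,v_5], [v_1,v_2], [v_1,v_3], [v_1,v_4], [v_2,v_3], [v_2,v_4], [v_2,v_5], [v_3,v_4], [v_4,v_5]
  2-simplices (6): [v_0,v_1,v_2], [v_0,v_1,v_4], [v_0,v_4,v_5], [v_1,v_2,v_3], [v_2,v_3,v_4], [v_2,v_4,v_5]

so the chain groups are C_0 ≅ Z^6, C_1 ≅ Z^12, C_2 ≅ Z^6.

Boundary ∂_1: C_1 → C_0 maps an edge to its endpoints' difference, ∂[p,q] = q − p. For instance
  ∂[v_0,v_5] = [v_5] − [v_0].
The 6×12 boundary matrix has rank 5 and Smith normal form diag(1,1,1,1,1).

∂_2: C_2 → C_1 acts by ∂[p,q,r] = [q,r] − [p,r] + [p,q]. For instance
  ∂[v_2,v_4,v_5] = [v_4,v_5] − [v_2,v_5] + [v_2,v_4],
  ∂[v_1,v_2,v_3] = [v_2,v_3] − [v_1,v_3] + [v_1,v_2].
The 12×6 boundary matrix has rank 6 and Smith normal form diag(1,1,1,1,1,1).

Reading off H_k = ker ∂_k / im ∂_{k+1}:

  H_2: rank ker ∂_2 − rank ∂_3 = (6 − 6) − 0 = 0, and there is no ∂_3, so H_2 ≅ 0.

H_2 ≅ 0.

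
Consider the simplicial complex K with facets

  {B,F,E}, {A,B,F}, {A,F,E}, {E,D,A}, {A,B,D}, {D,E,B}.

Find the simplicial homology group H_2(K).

Order the vertices as A < B < D < E < F. Listing each simplex with vertices in this order, K has dimension 2 with simplices:

  0-simplices (5): A, B, D, E, F
  1-simplices (9): AB, AD, AE, AF, BD, BE, BF, DE, EF
  2-simplices (6): ABD, ABF, ADE, AEF, BDE, BEF

Hence C_0 ≅ Z^5, C_1 ≅ Z^9, C_2 ≅ Z^6.

Boundary ∂_1: C_1 → C_0 sends each edge [p,q] (with p < q) to q − p.
This gives a 5×9 integer matrix of rank 4; reducing to Smith normal form yields diagonal entries (1,1,1,1).

The boundary map ∂_2: C_2 → C_1 maps a triangle to the signed sum of its edges. For instance
  ∂AEF = EF − AF + AE,
  ∂BDE = DE − BE + BD.
The 9×6 boundary matrix has rank 5 and Smith normal form diag(1,1,1,1,1).

Reading off H_k = ker ∂_k / im ∂_{k+1}:

  H_2: rank ker ∂_2 − rank ∂_3 = (6 − 5) − 0 = 1, and there is no ∂_3, so H_2 ≅ Z.

H_2 = Z.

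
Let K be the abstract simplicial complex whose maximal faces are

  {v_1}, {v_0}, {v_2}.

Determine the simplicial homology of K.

H_0 ≅ Z^3.

We work with the vertex ordering v_0 < v_1 < v_2. The simplices of K, each written with vertices in increasing order, are:

  0-simplices (3): [v_0], [v_1], [v_2]

so the chain groups are C_0 ≅ Z^3.

Computing H_k = (kernel of ∂_k) / (image of ∂_{k+1}):

  H_0: rank C_0 − rank ∂_1 = 3 − 0 = 3, and there is no ∂_1, so H_0 ≅ Z^3.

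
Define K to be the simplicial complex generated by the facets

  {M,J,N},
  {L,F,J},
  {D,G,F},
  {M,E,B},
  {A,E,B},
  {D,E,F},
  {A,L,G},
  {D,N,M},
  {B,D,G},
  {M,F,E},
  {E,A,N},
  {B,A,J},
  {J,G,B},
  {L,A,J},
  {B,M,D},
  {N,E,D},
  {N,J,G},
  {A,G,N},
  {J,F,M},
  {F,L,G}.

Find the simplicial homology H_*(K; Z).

K has 10 vertices, 30 edges, 20 triangles.
rank ∂_0 = 0, rank ∂_1 = 9 ⇒ b_0 = 10 − 0 − 9 = 1; all invariant factors of ∂_1 are 1 so no torsion. So H_0 ≅ Z.
rank ∂_1 = 9, rank ∂_2 = 20 ⇒ b_1 = 30 − 9 − 20 = 1; ∂_2 has invariant factor(s) [2] giving torsion. So H_1 ≅ Z × Z/2.
rank ∂_2 = 20, rank ∂_3 = 0 ⇒ b_2 = 20 − 20 − 0 = 0. So H_2 ≅ 0.

H_0 ≅ Z,  H_1 ≅ Z × Z/2,  H_2 = 0.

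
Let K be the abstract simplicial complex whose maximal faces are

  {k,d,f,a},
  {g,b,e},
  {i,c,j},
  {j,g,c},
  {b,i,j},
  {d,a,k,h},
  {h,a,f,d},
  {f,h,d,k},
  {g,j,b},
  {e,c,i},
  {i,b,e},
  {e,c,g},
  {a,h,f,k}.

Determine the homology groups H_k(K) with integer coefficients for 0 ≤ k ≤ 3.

H_0 = Z^2,  H_1 = 0,  H_2 = Z,  H_3 = Z.

K has 11 vertices, 22 edges, 18 triangles, 5 3-simplices.
rank ∂_0 = 0, rank ∂_1 = 9 ⇒ b_0 = 11 − 0 − 9 = 2; all invariant factors of ∂_1 are 1 so no torsion. So H_0 = Z^2.
rank ∂_1 = 9, rank ∂_2 = 13 ⇒ b_1 = 22 − 9 − 13 = 0; all invariant factors of ∂_2 are 1 so no torsion. So H_1 = 0.
rank ∂_2 = 13, rank ∂_3 = 4 ⇒ b_2 = 18 − 13 − 4 = 1; all invariant factors of ∂_3 are 1 so no torsion. So H_2 = Z.
rank ∂_3 = 4, rank ∂_4 = 0 ⇒ b_3 = 5 − 4 − 0 = 1. So H_3 = Z.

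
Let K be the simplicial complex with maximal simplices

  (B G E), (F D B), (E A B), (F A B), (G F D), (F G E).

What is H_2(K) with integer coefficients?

H_2 = 0.

Order the vertices as A < B < D < E < F < G. Listing each simplex with vertices in this order, K has dimension 2 with simplices:

  0-simplices (6): A, B, D, E, F, G
  1-simplices (12): AB, AE, AF, BD, BE, BF, BG, DF, DG, EF, EG, FG
  2-simplices (6): ABE, ABF, BDF, BEG, DFG, EFG

so the chain groups are C_0 ≅ Z^6, C_1 ≅ Z^12, C_2 ≅ Z^6.

∂_1: C_1 → C_0 sends each edge [p,q] (with p < q) to q − p.
As a 6×12 matrix over Z this has rank 5, with invariant factors (1,1,1,1,1).

∂_2: C_2 → C_1 acts by ∂[p,q,r] = [q,r] − [p,r] + [p,q]. For instance
  ∂BEG = EG − BG + BE,
  ∂ABE = BE − AE + AB.
This gives a 12×6 integer matrix of rank 6; reducing to Smith normal form yields diagonal entries (1,1,1,1,1,1).

Reading off H_k = ker ∂_k / im ∂_{k+1}:

  H_2: rank ker ∂_2 − rank ∂_3 = (6 − 6) − 0 = 0, and there is no ∂_3, so H_2 = 0.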